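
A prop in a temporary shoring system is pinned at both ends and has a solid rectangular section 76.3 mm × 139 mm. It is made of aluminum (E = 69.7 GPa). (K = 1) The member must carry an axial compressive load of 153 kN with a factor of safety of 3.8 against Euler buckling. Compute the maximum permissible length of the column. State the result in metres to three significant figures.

Buckling occurs about the weak axis: I_min = h·b³/12 with b = 76.3 mm (the shorter side).
I_min = 139×76.3³/12 = 5.145×10^6 mm⁴
I = 5.145×10^-6 m⁴
Required critical load P_cr = n·P = 3.8 × 153 = 581.4 kN = 5.814×10^5 N
From P_cr = π²EI/(K·L)²:  L = (1/K)·√(π²EI/P_cr) = (1/1)·√(π²×6.97×10^10×5.145×10^-6/5.814×10^5)
L = 2.47 m

L_max ≈ 2.47 m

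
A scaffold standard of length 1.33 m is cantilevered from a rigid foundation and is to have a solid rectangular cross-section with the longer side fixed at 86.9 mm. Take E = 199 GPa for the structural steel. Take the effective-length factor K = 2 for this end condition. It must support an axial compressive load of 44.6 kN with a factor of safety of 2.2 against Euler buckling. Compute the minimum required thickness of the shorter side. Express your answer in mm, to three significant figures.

Required P_cr = n·P = 2.2 × 44.6 = 98.12 kN
L_e = K·L = 2 × 1.33 = 2.660 m
Required I = P_cr·L_e²/(π²E) = 9.812×10^4 × 2.660² / (π² × 1.99×10^11) = 3.535×10^-7 m⁴
I_req = 3.535×10^5 mm⁴
Rectangle, weak axis: I_min = h·b³/12 with h = 86.9 mm fixed  ⇒  b = (12I/h)^(1/3) = 36.5 mm

b ≈ 36.5 mm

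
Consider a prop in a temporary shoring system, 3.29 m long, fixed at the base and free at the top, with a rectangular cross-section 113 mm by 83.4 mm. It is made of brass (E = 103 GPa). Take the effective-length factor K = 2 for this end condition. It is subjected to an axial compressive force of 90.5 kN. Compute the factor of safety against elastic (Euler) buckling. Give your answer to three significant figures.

n ≈ 1.42

Buckling occurs about the weak axis: I_min = h·b³/12 with b = 83.4 mm (the shorter side).
I_min = 113×83.4³/12 = 5.463×10^6 mm⁴
I = 5.463×10^6 mm⁴ = 5.463×10^-6 m⁴
Effective length L_e = K·L = 2 × 3.29 = 6.580 m
P_cr = π²EI / L_e² = π² × 103×10⁹ × 5.463×10^-6 / 6.580² = 1.283×10^5 N
Factor of safety n = P_cr / P = 128.26 / 90.5 = 1.42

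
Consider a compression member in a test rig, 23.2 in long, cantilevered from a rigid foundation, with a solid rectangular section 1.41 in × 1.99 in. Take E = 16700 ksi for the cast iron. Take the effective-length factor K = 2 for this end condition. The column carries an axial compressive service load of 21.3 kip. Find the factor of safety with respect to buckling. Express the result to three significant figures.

Buckling occurs about the weak axis: I_min = h·b³/12 with b = 1.41 in (the shorter side).
I_min = 1.99×1.41³/12 = 0.4649 in⁴
Effective length L_e = K·L = 2 × 23.2 = 46.40 in
P_cr = π²EI / L_e² = π² × 16700×10³ × 0.4649 / 46.40² = 3.559×10^4 lb
Factor of safety n = P_cr / P = 35.588 / 21.3 = 1.67

n ≈ 1.67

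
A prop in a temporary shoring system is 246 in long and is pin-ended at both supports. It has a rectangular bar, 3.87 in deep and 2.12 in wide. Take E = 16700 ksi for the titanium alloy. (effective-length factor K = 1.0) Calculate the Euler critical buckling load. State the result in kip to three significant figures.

Buckling occurs about the weak axis: I_min = h·b³/12 with b = 2.12 in (the shorter side).
I_min = 3.87×2.12³/12 = 3.073 in⁴
Effective length L_e = K·L = 1 × 246 = 246.0 in
P_cr = π²EI / L_e² = π² × 16700×10³ × 3.073 / 246.0² = 8.369×10^3 lb

P_cr ≈ 8.37 kip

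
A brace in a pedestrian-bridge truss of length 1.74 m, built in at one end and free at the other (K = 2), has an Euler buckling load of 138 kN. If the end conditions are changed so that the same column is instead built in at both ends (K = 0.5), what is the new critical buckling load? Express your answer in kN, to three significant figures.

P_cr ∝ 1/K², so P_cr,new = P_cr,old × (K_old/K_new)² = 138 × (2/0.5)²
= 138 × 16.00 = 2210 kN

P_cr ≈ 2210 kN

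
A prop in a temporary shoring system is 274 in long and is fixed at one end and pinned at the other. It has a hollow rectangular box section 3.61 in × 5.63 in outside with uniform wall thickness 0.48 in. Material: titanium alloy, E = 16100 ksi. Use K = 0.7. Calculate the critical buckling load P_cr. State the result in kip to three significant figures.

Inner dimensions: h_i = 5.63 − 2×0.48 = 4.670 in, b_i = 3.61 − 2×0.48 = 2.650 in
Weak-axis I_min = (h_o·b_o³ − h_i·b_i³)/12 with b_o = 3.61, b_i = 2.650 in (shorter outer/inner sides).
I_min = (5.63×3.61³ − 4.670×2.650³)/12 = 14.83 in⁴
Effective length L_e = K·L = 0.7 × 274 = 191.8 in
P_cr = π²EI / L_e² = π² × 16100×10³ × 14.83 / 191.8² = 6.406×10^4 lb

P_cr ≈ 64.1 kip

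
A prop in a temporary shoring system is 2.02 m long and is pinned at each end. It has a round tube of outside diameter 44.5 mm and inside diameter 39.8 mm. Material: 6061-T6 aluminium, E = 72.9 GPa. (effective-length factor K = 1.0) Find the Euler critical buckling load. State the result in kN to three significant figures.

P_cr ≈ 12.2 kN

d_o = 44.5 mm, d_i = 39.8 mm
I = π(d_o⁴ − d_i⁴)/64 = π(44.5⁴ − 39.80⁴)/64 = 6.932×10^4 mm⁴
I = 6.932×10^4 mm⁴ = 6.932×10^-8 m⁴
Effective length L_e = K·L = 1 × 2.02 = 2.020 m
P_cr = π²EI / L_e² = π² × 72.9×10⁹ × 6.932×10^-8 / 2.020² = 1.222×10^4 N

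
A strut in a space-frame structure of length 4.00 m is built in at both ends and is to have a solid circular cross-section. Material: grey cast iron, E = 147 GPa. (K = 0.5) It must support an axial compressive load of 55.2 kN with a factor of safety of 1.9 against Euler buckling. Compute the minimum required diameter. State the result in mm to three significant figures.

d ≈ 49.3 mm

Required P_cr = n·P = 1.9 × 55.2 = 104.9 kN
L_e = K·L = 0.5 × 4.00 = 2.000 m
Required I = P_cr·L_e²/(π²E) = 1.049×10^5 × 2.000² / (π² × 1.47×10^11) = 2.892×10^-7 m⁴
I_req = 2.892×10^5 mm⁴
Solid circle: I = πd⁴/64  ⇒  d = (64I/π)^(1/4) = (64×2.892×10^5/π)^(1/4) = 49.3 mm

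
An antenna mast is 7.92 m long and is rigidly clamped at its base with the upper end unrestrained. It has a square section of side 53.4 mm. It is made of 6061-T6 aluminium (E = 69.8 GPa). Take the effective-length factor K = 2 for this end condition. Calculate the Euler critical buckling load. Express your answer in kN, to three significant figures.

P_cr ≈ 1.86 kN

I = a⁴/12 = 53.4⁴/12 = 6.776×10^5 mm⁴
I = 6.776×10^5 mm⁴ = 6.776×10^-7 m⁴
Effective length L_e = K·L = 2 × 7.92 = 15.84 m
P_cr = π²EI / L_e² = π² × 69.8×10⁹ × 6.776×10^-7 / 15.84² = 1.860×10^3 N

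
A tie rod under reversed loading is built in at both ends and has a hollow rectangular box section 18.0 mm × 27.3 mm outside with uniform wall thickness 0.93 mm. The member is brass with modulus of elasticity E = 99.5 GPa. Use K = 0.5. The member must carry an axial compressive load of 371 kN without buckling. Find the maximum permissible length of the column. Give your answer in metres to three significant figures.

L_max ≈ 0.215 m

Inner dimensions: h_i = 27.3 − 2×0.93 = 25.44 mm, b_i = 18.0 − 2×0.93 = 16.14 mm
Weak-axis I_min = (h_o·b_o³ − h_i·b_i³)/12 with b_o = 18.0, b_i = 16.14 mm (shorter outer/inner sides).
I_min = (27.3×18.0³ − 25.44×16.14³)/12 = 4.354×10^3 mm⁴
I = 4.354×10^-9 m⁴
At the buckling limit P_cr = P = 3.710×10^5 N
From P_cr = π²EI/(K·L)²:  L = (1/K)·√(π²EI/P_cr) = (1/0.5)·√(π²×9.95×10^10×4.354×10^-9/3.710×10^5)
L = 0.215 m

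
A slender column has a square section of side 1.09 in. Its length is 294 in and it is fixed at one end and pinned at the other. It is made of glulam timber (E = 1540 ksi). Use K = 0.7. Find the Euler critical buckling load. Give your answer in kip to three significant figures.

P_cr ≈ 0.0422 kip

I = a⁴/12 = 1.09⁴/12 = 0.1176 in⁴
Effective length L_e = K·L = 0.7 × 294 = 205.8 in
P_cr = π²EI / L_e² = π² × 1540×10³ × 0.1176 / 205.8² = 42.21 lb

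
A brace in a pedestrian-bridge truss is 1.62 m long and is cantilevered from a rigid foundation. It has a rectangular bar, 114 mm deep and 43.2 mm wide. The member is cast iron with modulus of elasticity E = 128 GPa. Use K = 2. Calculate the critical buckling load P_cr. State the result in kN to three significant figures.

P_cr ≈ 92.2 kN

Buckling occurs about the weak axis: I_min = h·b³/12 with b = 43.2 mm (the shorter side).
I_min = 114×43.2³/12 = 7.659×10^5 mm⁴
I = 7.659×10^5 mm⁴ = 7.659×10^-7 m⁴
Effective length L_e = K·L = 2 × 1.62 = 3.240 m
P_cr = π²EI / L_e² = π² × 128×10⁹ × 7.659×10^-7 / 3.240² = 9.217×10^4 N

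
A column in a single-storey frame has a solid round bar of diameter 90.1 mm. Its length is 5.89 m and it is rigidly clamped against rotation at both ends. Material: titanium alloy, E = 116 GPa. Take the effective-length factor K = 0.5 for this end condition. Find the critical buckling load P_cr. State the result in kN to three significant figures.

P_cr ≈ 427 kN

I = πd⁴/64 = π×90.1⁴/64 = 3.235×10^6 mm⁴
I = 3.235×10^6 mm⁴ = 3.235×10^-6 m⁴
Effective length L_e = K·L = 0.5 × 5.89 = 2.945 m
P_cr = π²EI / L_e² = π² × 116×10⁹ × 3.235×10^-6 / 2.945² = 4.270×10^5 N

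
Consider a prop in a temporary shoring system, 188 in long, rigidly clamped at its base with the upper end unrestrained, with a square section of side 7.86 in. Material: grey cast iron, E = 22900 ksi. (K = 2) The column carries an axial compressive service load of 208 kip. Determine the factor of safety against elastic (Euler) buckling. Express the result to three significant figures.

I = a⁴/12 = 7.86⁴/12 = 318.1 in⁴
Effective length L_e = K·L = 2 × 188 = 376.0 in
P_cr = π²EI / L_e² = π² × 22900×10³ × 318.1 / 376.0² = 5.085×10^5 lb
Factor of safety n = P_cr / P = 508.47 / 208 = 2.44

n ≈ 2.44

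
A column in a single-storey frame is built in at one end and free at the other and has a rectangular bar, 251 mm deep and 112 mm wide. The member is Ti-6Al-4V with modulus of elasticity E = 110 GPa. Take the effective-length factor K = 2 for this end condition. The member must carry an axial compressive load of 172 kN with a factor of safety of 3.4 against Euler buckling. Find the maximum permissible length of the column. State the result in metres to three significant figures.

Buckling occurs about the weak axis: I_min = h·b³/12 with b = 112 mm (the shorter side).
I_min = 251×112³/12 = 2.939×10^7 mm⁴
I = 2.939×10^-5 m⁴
Required critical load P_cr = n·P = 3.4 × 172 = 584.8 kN = 5.848×10^5 N
From P_cr = π²EI/(K·L)²:  L = (1/K)·√(π²EI/P_cr) = (1/2)·√(π²×1.10×10^11×2.939×10^-5/5.848×10^5)
L = 3.69 m

L_max ≈ 3.69 m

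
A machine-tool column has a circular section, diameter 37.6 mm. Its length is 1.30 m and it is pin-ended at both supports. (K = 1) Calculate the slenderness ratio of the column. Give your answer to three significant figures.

I = πd⁴/64 = π×37.6⁴/64 = 9.811×10^4 mm⁴
A = 1.110×10^3 mm²;  r_min = √(I/A) = √(9.811×10^4/1.110×10^3) = 9.400 mm
L_e = K·L = 1 × 1.30 m = 1.300 m = 1300.0 mm
λ = L_e / r_min = 1300.0 / 9.400 = 138

λ ≈ 138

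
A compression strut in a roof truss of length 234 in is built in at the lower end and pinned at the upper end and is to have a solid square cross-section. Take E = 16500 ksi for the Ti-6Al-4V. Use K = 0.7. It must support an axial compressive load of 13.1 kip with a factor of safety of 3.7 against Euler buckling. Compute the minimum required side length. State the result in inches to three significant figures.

Required P_cr = n·P = 3.7 × 13.1 = 48.47 kip
L_e = K·L = 0.7 × 234 = 163.8 in
Required I = P_cr·L_e²/(π²E) = 4.847×10^4 × 163.8² / (π² × 1.65×10^7) = 7.986 in⁴
Solid square: I = a⁴/12  ⇒  a = (12I)^(1/4) = (12×7.986)^(1/4) = 3.13 in

a ≈ 3.13 in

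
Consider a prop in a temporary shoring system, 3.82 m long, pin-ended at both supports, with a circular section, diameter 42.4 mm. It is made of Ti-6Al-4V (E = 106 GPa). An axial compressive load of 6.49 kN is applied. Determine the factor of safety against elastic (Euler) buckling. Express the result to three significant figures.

I = πd⁴/64 = π×42.4⁴/64 = 1.586×10^5 mm⁴
I = 1.586×10^5 mm⁴ = 1.586×10^-7 m⁴
Effective length L_e = K·L = 1 × 3.82 = 3.820 m
P_cr = π²EI / L_e² = π² × 106×10⁹ × 1.586×10^-7 / 3.820² = 1.137×10^4 N
Factor of safety n = P_cr / P = 11.374 / 6.49 = 1.75

n ≈ 1.75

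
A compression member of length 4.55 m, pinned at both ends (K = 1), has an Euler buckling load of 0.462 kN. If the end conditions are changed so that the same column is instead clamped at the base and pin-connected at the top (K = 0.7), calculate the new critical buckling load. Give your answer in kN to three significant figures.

P_cr ≈ 0.943 kN

P_cr ∝ 1/K², so P_cr,new = P_cr,old × (K_old/K_new)² = 0.462 × (1/0.7)²
= 0.462 × 2.041 = 0.943 kN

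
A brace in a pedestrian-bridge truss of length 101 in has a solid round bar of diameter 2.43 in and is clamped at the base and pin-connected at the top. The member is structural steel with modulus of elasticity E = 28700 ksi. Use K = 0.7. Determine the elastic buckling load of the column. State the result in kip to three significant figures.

I = πd⁴/64 = π×2.43⁴/64 = 1.712 in⁴
Effective length L_e = K·L = 0.7 × 101 = 70.70 in
P_cr = π²EI / L_e² = π² × 28700×10³ × 1.712 / 70.70² = 9.699×10^4 lb

P_cr ≈ 97.0 kip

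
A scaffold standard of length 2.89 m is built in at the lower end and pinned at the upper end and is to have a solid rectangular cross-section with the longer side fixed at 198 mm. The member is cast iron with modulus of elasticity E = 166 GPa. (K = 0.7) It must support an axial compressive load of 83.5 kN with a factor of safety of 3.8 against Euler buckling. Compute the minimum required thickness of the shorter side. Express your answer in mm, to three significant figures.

b ≈ 36.4 mm

Required P_cr = n·P = 3.8 × 83.5 = 317.3 kN
L_e = K·L = 0.7 × 2.89 = 2.023 m
Required I = P_cr·L_e²/(π²E) = 3.173×10^5 × 2.023² / (π² × 1.66×10^11) = 7.926×10^-7 m⁴
I_req = 7.926×10^5 mm⁴
Rectangle, weak axis: I_min = h·b³/12 with h = 198 mm fixed  ⇒  b = (12I/h)^(1/3) = 36.4 mm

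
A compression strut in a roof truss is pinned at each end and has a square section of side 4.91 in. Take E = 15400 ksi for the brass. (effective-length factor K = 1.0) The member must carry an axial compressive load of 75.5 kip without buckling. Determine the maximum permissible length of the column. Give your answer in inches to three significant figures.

L_max ≈ 312 in

I = a⁴/12 = 4.91⁴/12 = 48.43 in⁴
At the buckling limit P_cr = P = 7.550×10^4 lb
From P_cr = π²EI/(K·L)²:  L = (1/K)·√(π²EI/P_cr) = (1/1)·√(π²×1.54×10^7×48.43/7.550×10^4)
L = 312 in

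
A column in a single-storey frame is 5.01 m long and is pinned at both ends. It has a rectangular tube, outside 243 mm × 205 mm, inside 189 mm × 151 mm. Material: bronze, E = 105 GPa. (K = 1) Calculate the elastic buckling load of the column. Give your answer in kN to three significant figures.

P_cr ≈ 4960 kN

Weak-axis I_min = (h_o·b_o³ − h_i·b_i³)/12 with b_o = 205, b_i = 151.0 mm (shorter outer/inner sides).
I_min = (243×205³ − 189.0×151.0³)/12 = 1.202×10^8 mm⁴
I = 1.202×10^8 mm⁴ = 1.202×10^-4 m⁴
Effective length L_e = K·L = 1 × 5.01 = 5.010 m
P_cr = π²EI / L_e² = π² × 105×10⁹ × 1.202×10^-4 / 5.010² = 4.964×10^6 N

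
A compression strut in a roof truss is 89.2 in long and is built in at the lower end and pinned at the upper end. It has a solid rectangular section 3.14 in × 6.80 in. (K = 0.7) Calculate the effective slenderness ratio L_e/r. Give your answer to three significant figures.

For a rectangle r_min = b/√12 = 3.14/√12 = 0.9064 in
L_e = K·L = 0.7 × 89.2 = 62.44 in
λ = L_e / r_min = 62.440 / 0.9064 = 68.9

λ ≈ 68.9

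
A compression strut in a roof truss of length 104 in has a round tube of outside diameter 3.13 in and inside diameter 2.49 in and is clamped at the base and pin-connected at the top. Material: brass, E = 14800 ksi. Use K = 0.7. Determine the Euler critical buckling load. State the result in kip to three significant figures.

d_o = 3.13 in, d_i = 2.49 in
I = π(d_o⁴ − d_i⁴)/64 = π(3.13⁴ − 2.490⁴)/64 = 2.824 in⁴
Effective length L_e = K·L = 0.7 × 104 = 72.80 in
P_cr = π²EI / L_e² = π² × 14800×10³ × 2.824 / 72.80² = 7.784×10^4 lb

P_cr ≈ 77.8 kip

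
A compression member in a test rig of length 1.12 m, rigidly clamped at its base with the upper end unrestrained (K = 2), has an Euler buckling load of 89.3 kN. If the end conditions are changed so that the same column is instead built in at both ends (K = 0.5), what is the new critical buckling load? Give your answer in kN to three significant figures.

P_cr ≈ 1430 kN

P_cr ∝ 1/K², so P_cr,new = P_cr,old × (K_old/K_new)² = 89.3 × (2/0.5)²
= 89.3 × 16.00 = 1430 kN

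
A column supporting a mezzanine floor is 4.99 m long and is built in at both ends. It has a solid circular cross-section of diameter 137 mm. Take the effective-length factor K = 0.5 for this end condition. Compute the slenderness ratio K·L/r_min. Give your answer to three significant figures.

λ ≈ 72.8

I = πd⁴/64 = π×137⁴/64 = 1.729×10^7 mm⁴
A = 1.474×10^4 mm²;  r_min = √(I/A) = √(1.729×10^7/1.474×10^4) = 34.25 mm
L_e = K·L = 0.5 × 4.99 m = 2.495 m = 2495.0 mm
λ = L_e / r_min = 2495.0 / 34.25 = 72.8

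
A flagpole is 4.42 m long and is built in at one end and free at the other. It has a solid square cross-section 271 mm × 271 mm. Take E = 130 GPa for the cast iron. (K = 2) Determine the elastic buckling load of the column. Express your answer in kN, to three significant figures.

I = a⁴/12 = 271⁴/12 = 4.495×10^8 mm⁴
I = 4.495×10^8 mm⁴ = 4.495×10^-4 m⁴
Effective length L_e = K·L = 2 × 4.42 = 8.840 m
P_cr = π²EI / L_e² = π² × 130×10⁹ × 4.495×10^-4 / 8.840² = 7.380×10^6 N

P_cr ≈ 7380 kN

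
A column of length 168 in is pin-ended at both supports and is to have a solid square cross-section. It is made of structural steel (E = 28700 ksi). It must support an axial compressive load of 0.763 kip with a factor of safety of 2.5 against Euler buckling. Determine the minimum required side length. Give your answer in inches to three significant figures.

a ≈ 1.23 in

Required P_cr = n·P = 2.5 × 0.763 = 1.908 kip
L_e = K·L = 1 × 168 = 168.0 in
Required I = P_cr·L_e²/(π²E) = 1.907×10^3 × 168.0² / (π² × 2.87×10^7) = 0.1901 in⁴
Solid square: I = a⁴/12  ⇒  a = (12I)^(1/4) = (12×0.1901)^(1/4) = 1.23 in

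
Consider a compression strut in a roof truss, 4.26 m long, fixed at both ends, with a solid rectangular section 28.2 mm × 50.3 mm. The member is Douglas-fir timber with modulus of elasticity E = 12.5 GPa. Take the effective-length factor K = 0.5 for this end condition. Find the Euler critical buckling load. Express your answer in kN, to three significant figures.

P_cr ≈ 2.56 kN

Buckling occurs about the weak axis: I_min = h·b³/12 with b = 28.2 mm (the shorter side).
I_min = 50.3×28.2³/12 = 9.400×10^4 mm⁴
I = 9.400×10^4 mm⁴ = 9.400×10^-8 m⁴
Effective length L_e = K·L = 0.5 × 4.26 = 2.130 m
P_cr = π²EI / L_e² = π² × 12.5×10⁹ × 9.400×10^-8 / 2.130² = 2.556×10^3 N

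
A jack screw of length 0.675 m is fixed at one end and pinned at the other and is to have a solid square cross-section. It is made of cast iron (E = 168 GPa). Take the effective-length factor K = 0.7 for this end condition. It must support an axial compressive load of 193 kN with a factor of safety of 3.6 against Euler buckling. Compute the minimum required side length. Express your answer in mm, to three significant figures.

a ≈ 32.6 mm

Required P_cr = n·P = 3.6 × 193 = 694.8 kN
L_e = K·L = 0.7 × 0.675 = 0.4725 m
Required I = P_cr·L_e²/(π²E) = 6.948×10^5 × 0.4725² / (π² × 1.68×10^11) = 9.355×10^-8 m⁴
I_req = 9.355×10^4 mm⁴
Solid square: I = a⁴/12  ⇒  a = (12I)^(1/4) = (12×9.355×10^4)^(1/4) = 32.6 mm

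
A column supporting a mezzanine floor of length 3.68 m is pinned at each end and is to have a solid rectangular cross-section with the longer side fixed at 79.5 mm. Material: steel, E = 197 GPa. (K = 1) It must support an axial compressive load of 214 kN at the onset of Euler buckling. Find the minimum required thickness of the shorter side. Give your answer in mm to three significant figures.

L_e = K·L = 1 × 3.68 = 3.680 m
Required I = P_cr·L_e²/(π²E) = 2.140×10^5 × 3.680² / (π² × 1.97×10^11) = 1.491×10^-6 m⁴
I_req = 1.491×10^6 mm⁴
Rectangle, weak axis: I_min = h·b³/12 with h = 79.5 mm fixed  ⇒  b = (12I/h)^(1/3) = 60.8 mm

b ≈ 60.8 mm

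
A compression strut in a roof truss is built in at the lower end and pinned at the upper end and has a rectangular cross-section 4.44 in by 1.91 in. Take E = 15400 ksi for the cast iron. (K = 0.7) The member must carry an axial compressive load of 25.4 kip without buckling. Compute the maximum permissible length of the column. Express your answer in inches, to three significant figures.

L_max ≈ 177 in

Buckling occurs about the weak axis: I_min = h·b³/12 with b = 1.91 in (the shorter side).
I_min = 4.44×1.91³/12 = 2.578 in⁴
At the buckling limit P_cr = P = 2.540×10^4 lb
From P_cr = π²EI/(K·L)²:  L = (1/K)·√(π²EI/P_cr) = (1/0.7)·√(π²×1.54×10^7×2.578/2.540×10^4)
L = 177 in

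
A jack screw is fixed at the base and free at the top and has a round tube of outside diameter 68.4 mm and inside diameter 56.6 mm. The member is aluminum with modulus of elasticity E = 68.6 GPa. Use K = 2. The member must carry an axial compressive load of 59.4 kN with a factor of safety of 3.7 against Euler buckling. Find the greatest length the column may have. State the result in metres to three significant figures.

L_max ≈ 0.663 m

d_o = 68.4 mm, d_i = 56.6 mm
I = π(d_o⁴ − d_i⁴)/64 = π(68.4⁴ − 56.60⁴)/64 = 5.707×10^5 mm⁴
I = 5.707×10^-7 m⁴
Required critical load P_cr = n·P = 3.7 × 59.4 = 219.8 kN = 2.198×10^5 N
From P_cr = π²EI/(K·L)²:  L = (1/K)·√(π²EI/P_cr) = (1/2)·√(π²×6.86×10^10×5.707×10^-7/2.198×10^5)
L = 0.663 m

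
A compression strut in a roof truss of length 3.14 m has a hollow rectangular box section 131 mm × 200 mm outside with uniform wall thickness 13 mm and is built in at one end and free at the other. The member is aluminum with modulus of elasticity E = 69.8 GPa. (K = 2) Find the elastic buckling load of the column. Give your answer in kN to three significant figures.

Inner dimensions: h_i = 200 − 2×13 = 174.0 mm, b_i = 131 − 2×13 = 105.0 mm
Weak-axis I_min = (h_o·b_o³ − h_i·b_i³)/12 with b_o = 131, b_i = 105.0 mm (shorter outer/inner sides).
I_min = (200×131³ − 174.0×105.0³)/12 = 2.068×10^7 mm⁴
I = 2.068×10^7 mm⁴ = 2.068×10^-5 m⁴
Effective length L_e = K·L = 2 × 3.14 = 6.280 m
P_cr = π²EI / L_e² = π² × 69.8×10⁹ × 2.068×10^-5 / 6.280² = 3.613×10^5 N

P_cr ≈ 361 kN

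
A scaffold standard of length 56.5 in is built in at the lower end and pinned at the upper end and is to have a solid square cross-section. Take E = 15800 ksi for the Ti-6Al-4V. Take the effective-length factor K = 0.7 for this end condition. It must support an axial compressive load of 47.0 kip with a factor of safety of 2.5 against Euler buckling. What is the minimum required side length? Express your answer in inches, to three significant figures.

a ≈ 1.94 in

Required P_cr = n·P = 2.5 × 47.0 = 117.5 kip
L_e = K·L = 0.7 × 56.5 = 39.55 in
Required I = P_cr·L_e²/(π²E) = 1.175×10^5 × 39.55² / (π² × 1.58×10^7) = 1.179 in⁴
Solid square: I = a⁴/12  ⇒  a = (12I)^(1/4) = (12×1.179)^(1/4) = 1.94 in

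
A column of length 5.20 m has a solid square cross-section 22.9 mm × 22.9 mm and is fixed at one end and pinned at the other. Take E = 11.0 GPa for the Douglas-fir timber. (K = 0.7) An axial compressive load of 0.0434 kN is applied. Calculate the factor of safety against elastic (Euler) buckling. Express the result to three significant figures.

n ≈ 4.33

I = a⁴/12 = 22.9⁴/12 = 2.292×10^4 mm⁴
I = 2.292×10^4 mm⁴ = 2.292×10^-8 m⁴
Effective length L_e = K·L = 0.7 × 5.20 = 3.640 m
P_cr = π²EI / L_e² = π² × 11.0×10⁹ × 2.292×10^-8 / 3.640² = 187.8 N
Factor of safety n = P_cr / P = 0.18778 / 0.0434 = 4.33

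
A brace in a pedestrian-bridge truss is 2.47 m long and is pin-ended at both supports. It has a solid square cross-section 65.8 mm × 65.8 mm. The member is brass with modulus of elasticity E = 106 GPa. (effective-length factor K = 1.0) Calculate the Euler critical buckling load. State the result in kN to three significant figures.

I = a⁴/12 = 65.8⁴/12 = 1.562×10^6 mm⁴
I = 1.562×10^6 mm⁴ = 1.562×10^-6 m⁴
Effective length L_e = K·L = 1 × 2.47 = 2.470 m
P_cr = π²EI / L_e² = π² × 106×10⁹ × 1.562×10^-6 / 2.470² = 2.679×10^5 N

P_cr ≈ 268 kN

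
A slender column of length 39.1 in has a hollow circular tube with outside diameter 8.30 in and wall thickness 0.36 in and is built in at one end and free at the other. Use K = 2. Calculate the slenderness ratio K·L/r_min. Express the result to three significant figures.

λ ≈ 27.8

Inner diameter d_i = 8.30 − 2×0.36 = 7.580 in
I = π(d_o⁴ − d_i⁴)/64 = π(8.30⁴ − 7.580⁴)/64 = 70.91 in⁴
A = 8.980 in²;  r_min = √(I/A) = √(70.91/8.980) = 2.810 in
L_e = K·L = 2 × 39.1 = 78.20 in
λ = L_e / r_min = 78.200 / 2.810 = 27.8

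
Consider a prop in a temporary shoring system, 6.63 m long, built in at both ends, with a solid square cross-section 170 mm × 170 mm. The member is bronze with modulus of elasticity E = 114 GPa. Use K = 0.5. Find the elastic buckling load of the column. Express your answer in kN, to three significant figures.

I = a⁴/12 = 170⁴/12 = 6.960×10^7 mm⁴
I = 6.960×10^7 mm⁴ = 6.960×10^-5 m⁴
Effective length L_e = K·L = 0.5 × 6.63 = 3.315 m
P_cr = π²EI / L_e² = π² × 114×10⁹ × 6.960×10^-5 / 3.315² = 7.126×10^6 N

P_cr ≈ 7130 kN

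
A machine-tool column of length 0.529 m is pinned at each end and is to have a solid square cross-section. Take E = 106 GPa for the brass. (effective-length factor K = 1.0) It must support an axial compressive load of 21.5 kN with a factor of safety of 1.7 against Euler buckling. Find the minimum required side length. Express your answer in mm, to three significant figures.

Required P_cr = n·P = 1.7 × 21.5 = 36.55 kN
L_e = K·L = 1 × 0.529 = 0.5290 m
Required I = P_cr·L_e²/(π²E) = 3.655×10^4 × 0.5290² / (π² × 1.06×10^11) = 9.777×10^-9 m⁴
I_req = 9.777×10^3 mm⁴
Solid square: I = a⁴/12  ⇒  a = (12I)^(1/4) = (12×9.777×10^3)^(1/4) = 18.5 mm

a ≈ 18.5 mm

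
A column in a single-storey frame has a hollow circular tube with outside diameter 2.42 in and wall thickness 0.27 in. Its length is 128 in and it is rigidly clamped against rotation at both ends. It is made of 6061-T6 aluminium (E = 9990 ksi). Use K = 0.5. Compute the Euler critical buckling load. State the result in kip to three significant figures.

P_cr ≈ 25.8 kip

Inner diameter d_i = 2.42 − 2×0.27 = 1.880 in
I = π(d_o⁴ − d_i⁴)/64 = π(2.42⁴ − 1.880⁴)/64 = 1.070 in⁴
Effective length L_e = K·L = 0.5 × 128 = 64.00 in
P_cr = π²EI / L_e² = π² × 9990×10³ × 1.070 / 64.00² = 2.577×10^4 lb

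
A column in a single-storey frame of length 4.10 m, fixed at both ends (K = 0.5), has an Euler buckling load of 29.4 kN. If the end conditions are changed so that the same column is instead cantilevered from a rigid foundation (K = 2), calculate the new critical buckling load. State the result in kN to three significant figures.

P_cr ≈ 1.84 kN

P_cr ∝ 1/K², so P_cr,new = P_cr,old × (K_old/K_new)² = 29.4 × (0.5/2)²
= 29.4 × 0.06250 = 1.84 kN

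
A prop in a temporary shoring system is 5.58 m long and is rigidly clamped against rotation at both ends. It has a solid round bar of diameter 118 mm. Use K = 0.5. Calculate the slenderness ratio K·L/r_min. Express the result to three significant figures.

I = πd⁴/64 = π×118⁴/64 = 9.517×10^6 mm⁴
A = 1.094×10^4 mm²;  r_min = √(I/A) = √(9.517×10^6/1.094×10^4) = 29.50 mm
L_e = K·L = 0.5 × 5.58 m = 2.790 m = 2790.0 mm
λ = L_e / r_min = 2790.0 / 29.50 = 94.6

λ ≈ 94.6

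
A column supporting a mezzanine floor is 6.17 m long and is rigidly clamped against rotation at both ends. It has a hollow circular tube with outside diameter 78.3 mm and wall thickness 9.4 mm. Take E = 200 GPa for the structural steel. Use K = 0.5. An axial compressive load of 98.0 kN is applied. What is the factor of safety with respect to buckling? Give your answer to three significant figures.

n ≈ 2.60

Inner diameter d_i = 78.3 − 2×9.4 = 59.50 mm
I = π(d_o⁴ − d_i⁴)/64 = π(78.3⁴ − 59.50⁴)/64 = 1.230×10^6 mm⁴
I = 1.230×10^6 mm⁴ = 1.230×10^-6 m⁴
Effective length L_e = K·L = 0.5 × 6.17 = 3.085 m
P_cr = π²EI / L_e² = π² × 200×10⁹ × 1.230×10^-6 / 3.085² = 2.551×10^5 N
Factor of safety n = P_cr / P = 255.08 / 98.0 = 2.60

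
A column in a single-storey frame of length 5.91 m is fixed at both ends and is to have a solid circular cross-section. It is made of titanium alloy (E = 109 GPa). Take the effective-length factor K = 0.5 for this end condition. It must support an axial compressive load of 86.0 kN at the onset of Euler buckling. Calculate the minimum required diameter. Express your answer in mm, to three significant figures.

L_e = K·L = 0.5 × 5.91 = 2.955 m
Required I = P_cr·L_e²/(π²E) = 8.600×10^4 × 2.955² / (π² × 1.09×10^11) = 6.981×10^-7 m⁴
I_req = 6.981×10^5 mm⁴
Solid circle: I = πd⁴/64  ⇒  d = (64I/π)^(1/4) = (64×6.981×10^5/π)^(1/4) = 61.4 mm

d ≈ 61.4 mm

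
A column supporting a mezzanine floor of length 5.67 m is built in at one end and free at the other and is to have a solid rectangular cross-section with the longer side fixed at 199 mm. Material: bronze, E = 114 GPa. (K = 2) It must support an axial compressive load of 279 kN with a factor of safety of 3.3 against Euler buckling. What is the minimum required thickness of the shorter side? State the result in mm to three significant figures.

b ≈ 185 mm

Required P_cr = n·P = 3.3 × 279 = 920.7 kN
L_e = K·L = 2 × 5.67 = 11.34 m
Required I = P_cr·L_e²/(π²E) = 9.207×10^5 × 11.34² / (π² × 1.14×10^11) = 1.052×10^-4 m⁴
I_req = 1.052×10^8 mm⁴
Rectangle, weak axis: I_min = h·b³/12 with h = 199 mm fixed  ⇒  b = (12I/h)^(1/3) = 185 mm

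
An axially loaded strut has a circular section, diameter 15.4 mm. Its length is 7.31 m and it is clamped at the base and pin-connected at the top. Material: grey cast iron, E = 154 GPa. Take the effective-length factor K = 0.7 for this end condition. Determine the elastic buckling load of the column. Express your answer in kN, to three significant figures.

I = πd⁴/64 = π×15.4⁴/64 = 2.761×10^3 mm⁴
I = 2.761×10^3 mm⁴ = 2.761×10^-9 m⁴
Effective length L_e = K·L = 0.7 × 7.31 = 5.117 m
P_cr = π²EI / L_e² = π² × 154×10⁹ × 2.761×10^-9 / 5.117² = 160.3 N

P_cr ≈ 0.160 kN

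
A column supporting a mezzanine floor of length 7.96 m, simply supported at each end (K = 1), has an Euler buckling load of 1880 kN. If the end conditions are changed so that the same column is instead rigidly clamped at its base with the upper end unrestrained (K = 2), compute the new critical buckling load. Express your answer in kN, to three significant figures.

P_cr ∝ 1/K², so P_cr,new = P_cr,old × (K_old/K_new)² = 1880 × (1/2)²
= 1880 × 0.2500 = 470 kN

P_cr ≈ 470 kN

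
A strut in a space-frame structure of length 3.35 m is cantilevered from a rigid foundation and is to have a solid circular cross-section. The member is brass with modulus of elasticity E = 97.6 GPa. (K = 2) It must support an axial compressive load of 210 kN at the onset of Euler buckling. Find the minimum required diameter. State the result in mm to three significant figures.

L_e = K·L = 2 × 3.35 = 6.700 m
Required I = P_cr·L_e²/(π²E) = 2.100×10^5 × 6.700² / (π² × 9.76×10^10) = 9.786×10^-6 m⁴
I_req = 9.786×10^6 mm⁴
Solid circle: I = πd⁴/64  ⇒  d = (64I/π)^(1/4) = (64×9.786×10^6/π)^(1/4) = 119 mm

d ≈ 119 mm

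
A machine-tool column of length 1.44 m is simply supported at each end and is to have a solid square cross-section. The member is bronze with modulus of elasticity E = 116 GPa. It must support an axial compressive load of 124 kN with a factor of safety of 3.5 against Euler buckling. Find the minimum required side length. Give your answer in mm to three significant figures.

a ≈ 55.4 mm

Required P_cr = n·P = 3.5 × 124 = 434.0 kN
L_e = K·L = 1 × 1.44 = 1.440 m
Required I = P_cr·L_e²/(π²E) = 4.340×10^5 × 1.440² / (π² × 1.16×10^11) = 7.861×10^-7 m⁴
I_req = 7.861×10^5 mm⁴
Solid square: I = a⁴/12  ⇒  a = (12I)^(1/4) = (12×7.861×10^5)^(1/4) = 55.4 mm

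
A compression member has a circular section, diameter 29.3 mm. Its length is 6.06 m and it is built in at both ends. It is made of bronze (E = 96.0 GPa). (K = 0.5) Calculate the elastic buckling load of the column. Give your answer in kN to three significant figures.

I = πd⁴/64 = π×29.3⁴/64 = 3.618×10^4 mm⁴
I = 3.618×10^4 mm⁴ = 3.618×10^-8 m⁴
Effective length L_e = K·L = 0.5 × 6.06 = 3.030 m
P_cr = π²EI / L_e² = π² × 96.0×10⁹ × 3.618×10^-8 / 3.030² = 3.734×10^3 N

P_cr ≈ 3.73 kN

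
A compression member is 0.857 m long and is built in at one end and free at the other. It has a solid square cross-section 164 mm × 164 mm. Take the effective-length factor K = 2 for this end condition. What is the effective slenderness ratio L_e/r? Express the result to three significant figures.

I = a⁴/12 = 164⁴/12 = 6.028×10^7 mm⁴
A = 2.690×10^4 mm²;  r_min = √(I/A) = √(6.028×10^7/2.690×10^4) = 47.34 mm
L_e = K·L = 2 × 0.857 m = 1.714 m = 1714.0 mm
λ = L_e / r_min = 1714.0 / 47.34 = 36.2

λ ≈ 36.2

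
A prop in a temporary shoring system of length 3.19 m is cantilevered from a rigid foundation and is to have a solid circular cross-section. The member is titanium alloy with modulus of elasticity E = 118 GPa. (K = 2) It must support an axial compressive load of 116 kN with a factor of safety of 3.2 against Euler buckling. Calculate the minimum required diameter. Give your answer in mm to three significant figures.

Required P_cr = n·P = 3.2 × 116 = 371.2 kN
L_e = K·L = 2 × 3.19 = 6.380 m
Required I = P_cr·L_e²/(π²E) = 3.712×10^5 × 6.380² / (π² × 1.18×10^11) = 1.297×10^-5 m⁴
I_req = 1.297×10^7 mm⁴
Solid circle: I = πd⁴/64  ⇒  d = (64I/π)^(1/4) = (64×1.297×10^7/π)^(1/4) = 128 mm

d ≈ 128 mm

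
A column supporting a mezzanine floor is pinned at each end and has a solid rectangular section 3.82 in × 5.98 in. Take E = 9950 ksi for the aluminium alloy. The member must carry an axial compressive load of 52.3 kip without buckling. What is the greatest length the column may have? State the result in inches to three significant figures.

L_max ≈ 228 in

Buckling occurs about the weak axis: I_min = h·b³/12 with b = 3.82 in (the shorter side).
I_min = 5.98×3.82³/12 = 27.78 in⁴
At the buckling limit P_cr = P = 5.230×10^4 lb
From P_cr = π²EI/(K·L)²:  L = (1/K)·√(π²EI/P_cr) = (1/1)·√(π²×9.95×10^6×27.78/5.230×10^4)
L = 228 in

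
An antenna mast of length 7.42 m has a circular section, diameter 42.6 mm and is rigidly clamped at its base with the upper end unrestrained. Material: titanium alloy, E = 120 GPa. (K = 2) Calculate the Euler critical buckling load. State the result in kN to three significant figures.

P_cr ≈ 0.869 kN

I = πd⁴/64 = π×42.6⁴/64 = 1.617×10^5 mm⁴
I = 1.617×10^5 mm⁴ = 1.617×10^-7 m⁴
Effective length L_e = K·L = 2 × 7.42 = 14.84 m
P_cr = π²EI / L_e² = π² × 120×10⁹ × 1.617×10^-7 / 14.84² = 869.4 N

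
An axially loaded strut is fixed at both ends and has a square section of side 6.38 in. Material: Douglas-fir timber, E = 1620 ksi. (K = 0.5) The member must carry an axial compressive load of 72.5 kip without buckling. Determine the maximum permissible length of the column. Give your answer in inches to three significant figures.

L_max ≈ 349 in

I = a⁴/12 = 6.38⁴/12 = 138.1 in⁴
At the buckling limit P_cr = P = 7.250×10^4 lb
From P_cr = π²EI/(K·L)²:  L = (1/K)·√(π²EI/P_cr) = (1/0.5)·√(π²×1.62×10^6×138.1/7.250×10^4)
L = 349 in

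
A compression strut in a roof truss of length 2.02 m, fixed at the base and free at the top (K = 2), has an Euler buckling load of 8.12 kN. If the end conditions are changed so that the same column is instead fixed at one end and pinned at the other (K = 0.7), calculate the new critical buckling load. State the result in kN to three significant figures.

P_cr ∝ 1/K², so P_cr,new = P_cr,old × (K_old/K_new)² = 8.12 × (2/0.7)²
= 8.12 × 8.163 = 66.3 kN

P_cr ≈ 66.3 kN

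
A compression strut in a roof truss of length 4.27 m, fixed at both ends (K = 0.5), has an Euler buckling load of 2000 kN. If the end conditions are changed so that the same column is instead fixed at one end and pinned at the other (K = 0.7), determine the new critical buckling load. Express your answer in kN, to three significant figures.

P_cr ≈ 1020 kN

P_cr ∝ 1/K², so P_cr,new = P_cr,old × (K_old/K_new)² = 2000 × (0.5/0.7)²
= 2000 × 0.5102 = 1020 kN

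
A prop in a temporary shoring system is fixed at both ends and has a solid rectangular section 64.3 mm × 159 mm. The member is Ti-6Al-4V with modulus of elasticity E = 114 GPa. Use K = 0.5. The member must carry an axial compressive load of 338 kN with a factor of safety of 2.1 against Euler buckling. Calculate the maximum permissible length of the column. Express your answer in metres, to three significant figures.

L_max ≈ 4.73 m

Buckling occurs about the weak axis: I_min = h·b³/12 with b = 64.3 mm (the shorter side).
I_min = 159×64.3³/12 = 3.522×10^6 mm⁴
I = 3.522×10^-6 m⁴
Required critical load P_cr = n·P = 2.1 × 338 = 709.8 kN = 7.098×10^5 N
From P_cr = π²EI/(K·L)²:  L = (1/K)·√(π²EI/P_cr) = (1/0.5)·√(π²×1.14×10^11×3.522×10^-6/7.098×10^5)
L = 4.73 m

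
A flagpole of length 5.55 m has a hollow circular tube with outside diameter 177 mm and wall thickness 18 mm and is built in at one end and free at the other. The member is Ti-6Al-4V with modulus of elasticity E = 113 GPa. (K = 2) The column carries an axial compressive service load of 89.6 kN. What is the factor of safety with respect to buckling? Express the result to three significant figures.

Inner diameter d_i = 177 − 2×18 = 141.0 mm
I = π(d_o⁴ − d_i⁴)/64 = π(177⁴ − 141.0⁴)/64 = 2.878×10^7 mm⁴
I = 2.878×10^7 mm⁴ = 2.878×10^-5 m⁴
Effective length L_e = K·L = 2 × 5.55 = 11.10 m
P_cr = π²EI / L_e² = π² × 113×10⁹ × 2.878×10^-5 / 11.10² = 2.605×10^5 N
Factor of safety n = P_cr / P = 260.49 / 89.6 = 2.91

n ≈ 2.91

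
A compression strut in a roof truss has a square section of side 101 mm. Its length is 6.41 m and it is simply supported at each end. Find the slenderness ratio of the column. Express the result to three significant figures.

For a square r = a/√12 = 101/√12 = 29.16 mm
L_e = K·L = 1 × 6.41 m = 6.410 m = 6410.0 mm
λ = L_e / r_min = 6410.0 / 29.16 = 220

λ ≈ 220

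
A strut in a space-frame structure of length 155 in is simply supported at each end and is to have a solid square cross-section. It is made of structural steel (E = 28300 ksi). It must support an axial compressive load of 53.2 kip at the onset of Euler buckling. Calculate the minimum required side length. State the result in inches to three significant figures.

a ≈ 2.72 in

L_e = K·L = 1 × 155 = 155.0 in
Required I = P_cr·L_e²/(π²E) = 5.320×10^4 × 155.0² / (π² × 2.83×10^7) = 4.576 in⁴
Solid square: I = a⁴/12  ⇒  a = (12I)^(1/4) = (12×4.576)^(1/4) = 2.72 in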